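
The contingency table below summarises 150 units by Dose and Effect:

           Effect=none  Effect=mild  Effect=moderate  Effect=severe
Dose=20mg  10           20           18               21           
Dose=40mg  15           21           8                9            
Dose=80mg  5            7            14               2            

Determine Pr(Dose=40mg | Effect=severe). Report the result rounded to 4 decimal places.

Total with Effect=severe: 21 + 9 + 2 = 32.
P(Dose=40mg | Effect=severe) = 9/32 = 0.2813.

0.2813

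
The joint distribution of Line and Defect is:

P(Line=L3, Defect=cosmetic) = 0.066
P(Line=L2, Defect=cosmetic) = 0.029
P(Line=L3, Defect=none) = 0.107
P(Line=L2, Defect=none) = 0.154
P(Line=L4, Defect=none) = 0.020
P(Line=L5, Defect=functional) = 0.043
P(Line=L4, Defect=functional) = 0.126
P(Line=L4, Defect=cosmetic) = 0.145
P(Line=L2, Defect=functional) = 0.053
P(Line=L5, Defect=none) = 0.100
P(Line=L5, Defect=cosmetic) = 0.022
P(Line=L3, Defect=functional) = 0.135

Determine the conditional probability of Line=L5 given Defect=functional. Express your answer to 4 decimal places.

0.1204

P(Defect=functional) = 0.053 + 0.135 + 0.126 + 0.043 = 0.357.
P(Line=L5 | Defect=functional) = 0.043/0.357 = 0.1204.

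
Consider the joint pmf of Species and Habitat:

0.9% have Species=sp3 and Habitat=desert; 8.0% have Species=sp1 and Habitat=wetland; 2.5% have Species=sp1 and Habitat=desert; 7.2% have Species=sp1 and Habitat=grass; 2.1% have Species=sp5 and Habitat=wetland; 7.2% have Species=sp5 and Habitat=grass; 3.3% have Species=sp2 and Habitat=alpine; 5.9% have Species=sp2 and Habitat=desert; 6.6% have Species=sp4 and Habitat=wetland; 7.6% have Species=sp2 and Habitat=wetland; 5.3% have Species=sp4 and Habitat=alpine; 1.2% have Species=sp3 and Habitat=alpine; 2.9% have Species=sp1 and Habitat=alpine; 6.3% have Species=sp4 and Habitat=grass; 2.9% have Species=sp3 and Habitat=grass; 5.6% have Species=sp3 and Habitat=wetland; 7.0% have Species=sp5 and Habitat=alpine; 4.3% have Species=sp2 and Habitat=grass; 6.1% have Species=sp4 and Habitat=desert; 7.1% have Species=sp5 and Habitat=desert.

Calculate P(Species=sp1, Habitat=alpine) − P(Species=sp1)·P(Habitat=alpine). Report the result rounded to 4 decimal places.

-0.0116

P(Species=sp1) = 0.072 + 0.080 + 0.025 + 0.029 = 0.206.
P(Habitat=alpine) = 0.029 + 0.033 + 0.012 + 0.053 + 0.070 = 0.197.
P(Species=sp1, Habitat=alpine) − P(Species=sp1)P(Habitat=alpine) = 0.029 − 0.206×0.197 = -0.0116.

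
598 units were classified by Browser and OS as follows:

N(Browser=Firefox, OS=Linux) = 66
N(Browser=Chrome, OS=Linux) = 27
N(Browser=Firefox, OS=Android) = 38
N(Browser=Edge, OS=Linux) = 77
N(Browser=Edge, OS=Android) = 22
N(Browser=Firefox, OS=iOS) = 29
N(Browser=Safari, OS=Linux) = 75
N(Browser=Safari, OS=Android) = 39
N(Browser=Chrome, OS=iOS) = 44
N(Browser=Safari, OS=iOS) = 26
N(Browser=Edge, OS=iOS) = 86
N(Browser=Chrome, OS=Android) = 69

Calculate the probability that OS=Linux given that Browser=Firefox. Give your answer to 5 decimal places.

Total with Browser=Firefox: 66 + 29 + 38 = 133.
P(OS=Linux | Browser=Firefox) = 66/133 = 0.49624.

0.49624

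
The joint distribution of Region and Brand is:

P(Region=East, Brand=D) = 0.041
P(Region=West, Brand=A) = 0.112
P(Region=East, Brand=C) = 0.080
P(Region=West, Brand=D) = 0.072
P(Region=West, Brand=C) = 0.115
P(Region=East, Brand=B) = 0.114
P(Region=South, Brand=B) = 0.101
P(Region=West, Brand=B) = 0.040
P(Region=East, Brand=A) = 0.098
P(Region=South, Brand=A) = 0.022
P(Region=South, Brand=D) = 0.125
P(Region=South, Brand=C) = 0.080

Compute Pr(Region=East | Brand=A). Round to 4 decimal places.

0.4224

P(Brand=A) = 0.022 + 0.098 + 0.112 = 0.232.
P(Region=East | Brand=A) = 0.098/0.232 = 0.4224.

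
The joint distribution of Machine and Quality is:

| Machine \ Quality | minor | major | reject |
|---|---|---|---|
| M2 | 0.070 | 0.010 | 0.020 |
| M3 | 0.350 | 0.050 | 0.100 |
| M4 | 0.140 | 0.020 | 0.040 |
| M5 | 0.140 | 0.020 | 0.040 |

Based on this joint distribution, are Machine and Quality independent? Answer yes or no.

Every cell satisfies P(Machine,Quality) = P(Machine)·P(Quality). For instance P(Machine=M4) = 0.200, P(Quality=reject) = 0.200, and 0.200×0.200 = 0.040 matches the joint entry. So Machine and Quality are independent.

yes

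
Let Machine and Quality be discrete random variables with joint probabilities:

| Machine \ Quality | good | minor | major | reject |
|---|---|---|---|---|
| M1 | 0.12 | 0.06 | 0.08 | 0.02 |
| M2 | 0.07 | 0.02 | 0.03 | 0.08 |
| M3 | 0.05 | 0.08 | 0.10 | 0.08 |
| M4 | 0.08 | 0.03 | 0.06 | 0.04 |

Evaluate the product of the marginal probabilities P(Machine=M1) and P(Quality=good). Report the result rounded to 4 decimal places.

0.0896

P(Machine=M1) = 0.12 + 0.06 + 0.08 + 0.02 = 0.28.
P(Quality=good) = 0.12 + 0.07 + 0.05 + 0.08 = 0.32.
Product: 0.28 × 0.32 = 0.0896.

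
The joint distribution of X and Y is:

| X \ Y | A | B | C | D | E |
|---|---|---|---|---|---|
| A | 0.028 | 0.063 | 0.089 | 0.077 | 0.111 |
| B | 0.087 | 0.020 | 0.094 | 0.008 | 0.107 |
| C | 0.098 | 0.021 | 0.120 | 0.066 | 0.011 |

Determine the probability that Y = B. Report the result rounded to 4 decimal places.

P(Y=B) = 0.063 + 0.020 + 0.021 = 0.104.

0.1040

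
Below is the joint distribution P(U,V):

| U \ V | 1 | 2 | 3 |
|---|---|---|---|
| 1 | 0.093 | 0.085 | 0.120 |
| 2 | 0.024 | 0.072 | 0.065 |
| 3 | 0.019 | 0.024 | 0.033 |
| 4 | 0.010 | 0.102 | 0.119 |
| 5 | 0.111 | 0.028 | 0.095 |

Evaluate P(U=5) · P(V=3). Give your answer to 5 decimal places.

0.10109

P(U=5) = 0.111 + 0.028 + 0.095 = 0.234.
P(V=3) = 0.120 + 0.065 + 0.033 + 0.119 + 0.095 = 0.432.
Product: 0.234 × 0.432 = 0.10109.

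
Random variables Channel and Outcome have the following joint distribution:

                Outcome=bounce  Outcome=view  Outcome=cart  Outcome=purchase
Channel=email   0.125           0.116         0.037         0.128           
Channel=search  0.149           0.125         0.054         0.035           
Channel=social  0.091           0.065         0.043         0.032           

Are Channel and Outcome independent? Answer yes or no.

no

P(Channel=email) = 0.406 and P(Outcome=purchase) = 0.195, so their product is 0.07917, but P(Channel=email, Outcome=purchase) = 0.128. Since these differ, Channel and Outcome are not independent.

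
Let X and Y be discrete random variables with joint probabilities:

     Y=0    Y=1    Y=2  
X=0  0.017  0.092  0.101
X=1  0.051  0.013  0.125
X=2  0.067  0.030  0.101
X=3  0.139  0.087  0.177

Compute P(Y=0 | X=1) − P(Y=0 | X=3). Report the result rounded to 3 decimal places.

-0.075

P(X=1) = 0.051 + 0.013 + 0.125 = 0.189; P(Y=0 | X=1) = 0.051/0.189 = 0.2698.
P(X=3) = 0.139 + 0.087 + 0.177 = 0.403; P(Y=0 | X=3) = 0.139/0.403 = 0.3449.
Difference = -0.075.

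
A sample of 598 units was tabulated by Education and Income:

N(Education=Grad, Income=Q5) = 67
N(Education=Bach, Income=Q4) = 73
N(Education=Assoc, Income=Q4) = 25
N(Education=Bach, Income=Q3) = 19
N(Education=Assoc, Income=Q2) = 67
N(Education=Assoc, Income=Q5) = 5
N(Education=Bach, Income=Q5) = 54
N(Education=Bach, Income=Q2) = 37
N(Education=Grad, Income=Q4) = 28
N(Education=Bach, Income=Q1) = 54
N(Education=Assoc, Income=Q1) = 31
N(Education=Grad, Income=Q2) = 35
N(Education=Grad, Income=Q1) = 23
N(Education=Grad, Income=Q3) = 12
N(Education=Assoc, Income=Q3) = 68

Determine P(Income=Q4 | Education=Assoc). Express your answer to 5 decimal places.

Total with Education=Assoc: 31 + 67 + 68 + 25 + 5 = 196.
P(Income=Q4 | Education=Assoc) = 25/196 = 0.12755.

0.12755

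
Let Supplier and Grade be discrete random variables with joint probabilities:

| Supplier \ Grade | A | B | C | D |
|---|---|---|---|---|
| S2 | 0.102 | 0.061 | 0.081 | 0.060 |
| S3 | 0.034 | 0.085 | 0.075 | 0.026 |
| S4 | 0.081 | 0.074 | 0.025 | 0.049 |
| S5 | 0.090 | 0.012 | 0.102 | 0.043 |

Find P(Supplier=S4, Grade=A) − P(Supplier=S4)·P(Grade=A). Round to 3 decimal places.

0.011

P(Supplier=S4) = 0.081 + 0.074 + 0.025 + 0.049 = 0.229.
P(Grade=A) = 0.102 + 0.034 + 0.081 + 0.090 = 0.307.
P(Supplier=S4, Grade=A) − P(Supplier=S4)P(Grade=A) = 0.081 − 0.229×0.307 = 0.011.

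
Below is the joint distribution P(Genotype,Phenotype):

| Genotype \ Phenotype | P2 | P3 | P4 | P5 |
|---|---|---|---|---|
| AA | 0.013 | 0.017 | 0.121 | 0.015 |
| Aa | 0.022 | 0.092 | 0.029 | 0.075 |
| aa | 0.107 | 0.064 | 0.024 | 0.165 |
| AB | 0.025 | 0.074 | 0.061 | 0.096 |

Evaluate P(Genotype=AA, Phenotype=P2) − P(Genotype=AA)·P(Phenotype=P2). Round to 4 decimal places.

-0.0147

P(Genotype=AA) = 0.013 + 0.017 + 0.121 + 0.015 = 0.166.
P(Phenotype=P2) = 0.013 + 0.022 + 0.107 + 0.025 = 0.167.
P(Genotype=AA, Phenotype=P2) − P(Genotype=AA)P(Phenotype=P2) = 0.013 − 0.166×0.167 = -0.0147.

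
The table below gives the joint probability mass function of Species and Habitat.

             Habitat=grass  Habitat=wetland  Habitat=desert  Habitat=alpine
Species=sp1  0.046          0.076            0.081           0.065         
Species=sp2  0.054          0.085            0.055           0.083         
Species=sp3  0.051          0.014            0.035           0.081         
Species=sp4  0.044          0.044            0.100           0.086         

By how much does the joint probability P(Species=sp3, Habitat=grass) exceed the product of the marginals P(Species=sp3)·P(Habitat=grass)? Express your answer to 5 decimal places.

0.01571

P(Species=sp3) = 0.051 + 0.014 + 0.035 + 0.081 = 0.181.
P(Habitat=grass) = 0.046 + 0.054 + 0.051 + 0.044 = 0.195.
P(Species=sp3, Habitat=grass) − P(Species=sp3)P(Habitat=grass) = 0.051 − 0.181×0.195 = 0.01571.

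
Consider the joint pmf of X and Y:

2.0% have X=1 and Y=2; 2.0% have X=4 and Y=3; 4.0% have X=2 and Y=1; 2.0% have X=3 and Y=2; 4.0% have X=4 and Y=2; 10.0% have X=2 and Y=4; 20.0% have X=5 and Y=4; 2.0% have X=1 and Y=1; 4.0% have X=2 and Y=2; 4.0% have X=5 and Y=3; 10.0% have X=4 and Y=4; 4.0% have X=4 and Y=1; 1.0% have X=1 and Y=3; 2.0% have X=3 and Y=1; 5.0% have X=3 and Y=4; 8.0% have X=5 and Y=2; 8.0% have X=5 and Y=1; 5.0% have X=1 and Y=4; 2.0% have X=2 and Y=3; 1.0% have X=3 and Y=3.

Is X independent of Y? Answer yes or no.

yes

Every cell satisfies P(X,Y) = P(X)·P(Y). For instance P(X=5) = 0.400, P(Y=2) = 0.200, and 0.400×0.200 = 0.080 matches the joint entry. So X and Y are independent.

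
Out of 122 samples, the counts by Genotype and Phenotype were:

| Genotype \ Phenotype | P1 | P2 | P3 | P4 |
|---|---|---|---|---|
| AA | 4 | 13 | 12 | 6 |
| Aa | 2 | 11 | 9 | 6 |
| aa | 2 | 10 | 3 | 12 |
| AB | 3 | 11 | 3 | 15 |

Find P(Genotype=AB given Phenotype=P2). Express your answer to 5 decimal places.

0.24444

Total with Phenotype=P2: 13 + 11 + 10 + 11 = 45.
P(Genotype=AB | Phenotype=P2) = 11/45 = 0.24444.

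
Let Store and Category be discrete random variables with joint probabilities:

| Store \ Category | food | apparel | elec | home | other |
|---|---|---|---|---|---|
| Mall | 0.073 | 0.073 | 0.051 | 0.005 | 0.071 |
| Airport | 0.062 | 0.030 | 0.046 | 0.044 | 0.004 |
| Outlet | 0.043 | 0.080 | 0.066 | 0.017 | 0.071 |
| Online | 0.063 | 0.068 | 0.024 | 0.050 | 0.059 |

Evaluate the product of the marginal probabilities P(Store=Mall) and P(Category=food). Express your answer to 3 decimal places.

P(Store=Mall) = 0.073 + 0.073 + 0.051 + 0.005 + 0.071 = 0.273.
P(Category=food) = 0.073 + 0.062 + 0.043 + 0.063 = 0.241.
Product: 0.273 × 0.241 = 0.066.

0.066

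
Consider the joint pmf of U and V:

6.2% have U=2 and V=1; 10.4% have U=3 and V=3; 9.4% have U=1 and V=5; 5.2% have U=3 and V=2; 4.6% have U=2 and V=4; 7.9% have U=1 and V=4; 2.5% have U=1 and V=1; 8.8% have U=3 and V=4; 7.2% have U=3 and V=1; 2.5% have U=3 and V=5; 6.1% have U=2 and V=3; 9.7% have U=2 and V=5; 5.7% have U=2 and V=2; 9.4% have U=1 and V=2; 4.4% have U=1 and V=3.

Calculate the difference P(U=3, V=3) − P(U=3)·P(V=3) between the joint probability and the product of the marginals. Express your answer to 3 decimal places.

P(U=3) = 0.072 + 0.052 + 0.104 + 0.088 + 0.025 = 0.341.
P(V=3) = 0.044 + 0.061 + 0.104 = 0.209.
P(U=3, V=3) − P(U=3)P(V=3) = 0.104 − 0.341×0.209 = 0.033.

0.033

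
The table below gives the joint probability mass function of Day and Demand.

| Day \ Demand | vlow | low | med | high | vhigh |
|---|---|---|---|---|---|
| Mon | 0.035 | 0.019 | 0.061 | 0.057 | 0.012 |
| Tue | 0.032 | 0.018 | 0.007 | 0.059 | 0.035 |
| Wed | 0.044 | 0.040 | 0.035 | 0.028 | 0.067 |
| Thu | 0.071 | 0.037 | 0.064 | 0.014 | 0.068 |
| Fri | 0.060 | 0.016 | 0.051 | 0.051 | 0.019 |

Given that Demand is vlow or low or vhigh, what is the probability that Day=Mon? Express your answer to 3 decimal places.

0.115

P(Demand=vlow) = 0.035 + 0.032 + 0.044 + 0.071 + 0.060 = 0.242.
P(Demand=low) = 0.019 + 0.018 + 0.040 + 0.037 + 0.016 = 0.130.
P(Demand=vhigh) = 0.012 + 0.035 + 0.067 + 0.068 + 0.019 = 0.201.
P(Demand ∈ {vlow, low, vhigh}) = 0.242 + 0.130 + 0.201 = 0.573; P(Day=Mon, Demand ∈ {vlow, low, vhigh}) = 0.035 + 0.019 + 0.012 = 0.066.
P(Day=Mon | Demand ∈ {vlow, low, vhigh}) = 0.066/0.573 = 0.115.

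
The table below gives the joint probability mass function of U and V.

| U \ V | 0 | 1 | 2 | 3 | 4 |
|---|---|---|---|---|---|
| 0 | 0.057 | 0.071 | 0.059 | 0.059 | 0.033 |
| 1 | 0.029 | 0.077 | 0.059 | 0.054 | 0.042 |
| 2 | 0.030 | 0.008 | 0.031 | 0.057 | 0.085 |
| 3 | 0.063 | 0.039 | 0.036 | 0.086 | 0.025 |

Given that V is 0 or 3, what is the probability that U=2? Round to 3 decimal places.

0.200

P(V=0) = 0.057 + 0.029 + 0.030 + 0.063 = 0.179.
P(V=3) = 0.059 + 0.054 + 0.057 + 0.086 = 0.256.
P(V ∈ {0, 3}) = 0.179 + 0.256 = 0.435; P(U=2, V ∈ {0, 3}) = 0.030 + 0.057 = 0.087.
P(U=2 | V ∈ {0, 3}) = 0.087/0.435 = 0.200.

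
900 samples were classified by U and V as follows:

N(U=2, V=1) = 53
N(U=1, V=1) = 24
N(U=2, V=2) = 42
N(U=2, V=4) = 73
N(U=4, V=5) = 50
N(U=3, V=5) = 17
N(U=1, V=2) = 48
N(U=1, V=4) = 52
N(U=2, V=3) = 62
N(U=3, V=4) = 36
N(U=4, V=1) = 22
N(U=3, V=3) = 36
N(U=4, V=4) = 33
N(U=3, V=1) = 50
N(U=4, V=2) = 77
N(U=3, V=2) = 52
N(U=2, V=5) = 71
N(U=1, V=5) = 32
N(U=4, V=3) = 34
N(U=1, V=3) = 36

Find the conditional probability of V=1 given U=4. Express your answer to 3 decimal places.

0.102

Total with U=4: 22 + 77 + 34 + 33 + 50 = 216.
P(V=1 | U=4) = 22/216 = 0.102.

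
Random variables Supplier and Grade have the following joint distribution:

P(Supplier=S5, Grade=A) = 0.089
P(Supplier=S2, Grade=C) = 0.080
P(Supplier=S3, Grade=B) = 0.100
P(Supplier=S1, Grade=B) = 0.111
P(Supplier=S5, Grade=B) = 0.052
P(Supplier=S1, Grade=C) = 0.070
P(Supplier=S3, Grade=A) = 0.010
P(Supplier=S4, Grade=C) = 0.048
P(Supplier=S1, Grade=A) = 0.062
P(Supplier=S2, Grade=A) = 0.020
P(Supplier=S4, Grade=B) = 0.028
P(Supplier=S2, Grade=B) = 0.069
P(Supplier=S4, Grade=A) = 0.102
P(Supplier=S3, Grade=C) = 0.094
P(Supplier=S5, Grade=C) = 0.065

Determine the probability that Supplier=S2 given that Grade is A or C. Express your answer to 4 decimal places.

0.1563

P(Grade=A) = 0.062 + 0.020 + 0.010 + 0.102 + 0.089 = 0.283.
P(Grade=C) = 0.070 + 0.080 + 0.094 + 0.048 + 0.065 = 0.357.
P(Grade ∈ {A, C}) = 0.283 + 0.357 = 0.640; P(Supplier=S2, Grade ∈ {A, C}) = 0.020 + 0.080 = 0.100.
P(Supplier=S2 | Grade ∈ {A, C}) = 0.100/0.640 = 0.1563.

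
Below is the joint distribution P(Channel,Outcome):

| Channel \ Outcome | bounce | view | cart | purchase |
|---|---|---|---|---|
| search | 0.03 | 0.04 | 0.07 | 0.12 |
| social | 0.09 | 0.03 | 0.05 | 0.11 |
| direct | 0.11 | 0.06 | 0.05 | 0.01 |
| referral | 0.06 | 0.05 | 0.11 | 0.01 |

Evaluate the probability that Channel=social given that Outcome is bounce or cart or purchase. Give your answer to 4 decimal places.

P(Outcome=bounce) = 0.03 + 0.09 + 0.11 + 0.06 = 0.29.
P(Outcome=cart) = 0.07 + 0.05 + 0.05 + 0.11 = 0.28.
P(Outcome=purchase) = 0.12 + 0.11 + 0.01 + 0.01 = 0.25.
P(Outcome ∈ {bounce, cart, purchase}) = 0.29 + 0.28 + 0.25 = 0.82; P(Channel=social, Outcome ∈ {bounce, cart, purchase}) = 0.09 + 0.05 + 0.11 = 0.25.
P(Channel=social | Outcome ∈ {bounce, cart, purchase}) = 0.25/0.82 = 0.3049.

0.3049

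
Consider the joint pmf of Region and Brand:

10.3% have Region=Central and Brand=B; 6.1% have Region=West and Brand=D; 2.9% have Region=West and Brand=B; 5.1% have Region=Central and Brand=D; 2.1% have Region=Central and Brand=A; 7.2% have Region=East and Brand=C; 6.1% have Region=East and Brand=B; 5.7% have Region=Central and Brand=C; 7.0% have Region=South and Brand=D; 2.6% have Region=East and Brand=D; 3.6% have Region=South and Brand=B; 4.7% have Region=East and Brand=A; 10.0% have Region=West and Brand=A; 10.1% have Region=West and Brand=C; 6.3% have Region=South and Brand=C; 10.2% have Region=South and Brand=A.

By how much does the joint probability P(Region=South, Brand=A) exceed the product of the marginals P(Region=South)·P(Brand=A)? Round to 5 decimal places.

0.02883

P(Region=South) = 0.102 + 0.036 + 0.063 + 0.070 = 0.271.
P(Brand=A) = 0.102 + 0.047 + 0.100 + 0.021 = 0.270.
P(Region=South, Brand=A) − P(Region=South)P(Brand=A) = 0.102 − 0.271×0.270 = 0.02883.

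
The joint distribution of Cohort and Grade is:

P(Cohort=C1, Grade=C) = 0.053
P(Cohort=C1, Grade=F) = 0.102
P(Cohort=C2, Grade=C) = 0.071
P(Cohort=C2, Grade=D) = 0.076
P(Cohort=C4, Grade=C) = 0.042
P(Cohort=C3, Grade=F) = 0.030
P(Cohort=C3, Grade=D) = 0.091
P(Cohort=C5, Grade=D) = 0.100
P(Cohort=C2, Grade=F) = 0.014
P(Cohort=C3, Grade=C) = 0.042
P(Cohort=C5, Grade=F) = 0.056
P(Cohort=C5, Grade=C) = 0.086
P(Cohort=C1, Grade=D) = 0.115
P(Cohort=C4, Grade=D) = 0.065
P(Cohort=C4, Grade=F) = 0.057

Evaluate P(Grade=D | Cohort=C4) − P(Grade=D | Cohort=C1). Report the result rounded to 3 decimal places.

P(Cohort=C4) = 0.042 + 0.065 + 0.057 = 0.164; P(Grade=D | Cohort=C4) = 0.065/0.164 = 0.3963.
P(Cohort=C1) = 0.053 + 0.115 + 0.102 = 0.270; P(Grade=D | Cohort=C1) = 0.115/0.270 = 0.4259.
Difference = -0.030.

-0.030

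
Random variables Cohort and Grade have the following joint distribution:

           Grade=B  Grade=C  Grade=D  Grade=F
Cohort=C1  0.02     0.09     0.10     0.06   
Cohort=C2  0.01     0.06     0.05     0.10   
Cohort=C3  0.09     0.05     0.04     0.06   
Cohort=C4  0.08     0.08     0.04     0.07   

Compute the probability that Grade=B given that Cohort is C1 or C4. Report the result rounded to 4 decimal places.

P(Cohort=C1) = 0.02 + 0.09 + 0.10 + 0.06 = 0.27.
P(Cohort=C4) = 0.08 + 0.08 + 0.04 + 0.07 = 0.27.
P(Cohort ∈ {C1, C4}) = 0.27 + 0.27 = 0.54; P(Grade=B, Cohort ∈ {C1, C4}) = 0.02 + 0.08 = 0.10.
P(Grade=B | Cohort ∈ {C1, C4}) = 0.10/0.54 = 0.1852.

0.1852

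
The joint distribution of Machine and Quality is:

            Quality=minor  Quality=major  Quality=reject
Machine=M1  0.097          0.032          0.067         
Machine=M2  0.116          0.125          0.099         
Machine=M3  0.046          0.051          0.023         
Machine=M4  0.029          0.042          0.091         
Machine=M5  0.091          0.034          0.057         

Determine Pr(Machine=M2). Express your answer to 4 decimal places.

0.3400

P(Machine=M2) = 0.116 + 0.125 + 0.099 = 0.340.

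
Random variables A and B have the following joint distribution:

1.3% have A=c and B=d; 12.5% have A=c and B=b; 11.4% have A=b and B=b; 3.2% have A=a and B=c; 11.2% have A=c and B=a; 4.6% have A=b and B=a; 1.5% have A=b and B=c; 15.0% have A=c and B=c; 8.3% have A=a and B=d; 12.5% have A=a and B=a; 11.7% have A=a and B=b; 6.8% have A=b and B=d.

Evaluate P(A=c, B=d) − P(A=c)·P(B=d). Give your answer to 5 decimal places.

-0.05260

P(A=c) = 0.112 + 0.125 + 0.150 + 0.013 = 0.400.
P(B=d) = 0.083 + 0.068 + 0.013 = 0.164.
P(A=c, B=d) − P(A=c)P(B=d) = 0.013 − 0.400×0.164 = -0.05260.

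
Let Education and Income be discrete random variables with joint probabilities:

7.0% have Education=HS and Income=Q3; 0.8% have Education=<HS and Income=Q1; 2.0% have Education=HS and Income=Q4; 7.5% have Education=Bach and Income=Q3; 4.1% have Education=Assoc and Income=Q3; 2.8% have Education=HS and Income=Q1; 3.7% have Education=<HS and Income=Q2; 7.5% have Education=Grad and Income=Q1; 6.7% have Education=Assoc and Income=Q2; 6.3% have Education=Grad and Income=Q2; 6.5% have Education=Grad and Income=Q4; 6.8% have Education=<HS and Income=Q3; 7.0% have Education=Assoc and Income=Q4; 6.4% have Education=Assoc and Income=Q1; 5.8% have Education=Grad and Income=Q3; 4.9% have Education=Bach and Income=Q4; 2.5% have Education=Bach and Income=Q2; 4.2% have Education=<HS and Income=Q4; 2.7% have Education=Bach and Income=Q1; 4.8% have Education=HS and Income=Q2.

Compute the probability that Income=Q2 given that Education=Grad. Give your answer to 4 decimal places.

0.2414

P(Education=Grad) = 0.075 + 0.063 + 0.058 + 0.065 = 0.261.
P(Income=Q2 | Education=Grad) = 0.063/0.261 = 0.2414.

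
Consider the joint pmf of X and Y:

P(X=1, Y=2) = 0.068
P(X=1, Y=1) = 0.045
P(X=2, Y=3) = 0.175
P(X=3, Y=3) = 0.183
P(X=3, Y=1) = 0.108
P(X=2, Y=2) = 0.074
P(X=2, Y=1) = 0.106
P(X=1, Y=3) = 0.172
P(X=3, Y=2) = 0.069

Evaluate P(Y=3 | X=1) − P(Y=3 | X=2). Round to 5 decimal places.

P(X=1) = 0.045 + 0.068 + 0.172 = 0.285; P(Y=3 | X=1) = 0.172/0.285 = 0.603509.
P(X=2) = 0.106 + 0.074 + 0.175 = 0.355; P(Y=3 | X=2) = 0.175/0.355 = 0.492958.
Difference = 0.11055.

0.11055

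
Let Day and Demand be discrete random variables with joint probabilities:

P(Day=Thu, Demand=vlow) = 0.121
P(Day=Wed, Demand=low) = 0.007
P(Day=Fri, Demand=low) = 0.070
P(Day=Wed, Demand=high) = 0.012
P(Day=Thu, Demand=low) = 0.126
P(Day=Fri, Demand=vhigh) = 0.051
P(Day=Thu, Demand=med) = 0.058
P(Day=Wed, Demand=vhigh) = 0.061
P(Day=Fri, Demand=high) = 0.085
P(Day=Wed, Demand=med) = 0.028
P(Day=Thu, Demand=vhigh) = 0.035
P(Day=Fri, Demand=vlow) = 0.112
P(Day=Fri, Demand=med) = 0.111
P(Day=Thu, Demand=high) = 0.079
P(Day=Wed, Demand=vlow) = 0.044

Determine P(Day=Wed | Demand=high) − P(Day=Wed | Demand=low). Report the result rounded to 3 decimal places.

0.034

P(Demand=high) = 0.012 + 0.079 + 0.085 = 0.176; P(Day=Wed | Demand=high) = 0.012/0.176 = 0.0682.
P(Demand=low) = 0.007 + 0.126 + 0.070 = 0.203; P(Day=Wed | Demand=low) = 0.007/0.203 = 0.0345.
Difference = 0.034.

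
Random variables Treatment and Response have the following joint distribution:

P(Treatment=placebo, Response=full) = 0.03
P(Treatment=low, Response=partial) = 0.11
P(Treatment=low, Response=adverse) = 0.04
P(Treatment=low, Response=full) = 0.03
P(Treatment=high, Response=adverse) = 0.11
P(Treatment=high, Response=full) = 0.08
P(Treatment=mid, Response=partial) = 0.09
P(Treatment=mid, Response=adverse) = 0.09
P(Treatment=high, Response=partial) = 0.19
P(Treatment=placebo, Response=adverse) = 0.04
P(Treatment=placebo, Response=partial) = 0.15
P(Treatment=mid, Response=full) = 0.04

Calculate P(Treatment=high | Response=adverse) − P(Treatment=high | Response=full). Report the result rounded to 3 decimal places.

P(Response=adverse) = 0.04 + 0.04 + 0.09 + 0.11 = 0.28; P(Treatment=high | Response=adverse) = 0.11/0.28 = 0.3929.
P(Response=full) = 0.03 + 0.03 + 0.04 + 0.08 = 0.18; P(Treatment=high | Response=full) = 0.08/0.18 = 0.4444.
Difference = -0.052.

-0.052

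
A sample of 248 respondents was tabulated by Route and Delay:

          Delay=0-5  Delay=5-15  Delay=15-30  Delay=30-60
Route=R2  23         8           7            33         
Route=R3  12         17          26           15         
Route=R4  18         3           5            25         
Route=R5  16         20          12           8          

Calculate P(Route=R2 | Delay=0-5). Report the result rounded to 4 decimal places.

Total with Delay=0-5: 23 + 12 + 18 + 16 = 69.
P(Route=R2 | Delay=0-5) = 23/69 = 0.3333.

0.3333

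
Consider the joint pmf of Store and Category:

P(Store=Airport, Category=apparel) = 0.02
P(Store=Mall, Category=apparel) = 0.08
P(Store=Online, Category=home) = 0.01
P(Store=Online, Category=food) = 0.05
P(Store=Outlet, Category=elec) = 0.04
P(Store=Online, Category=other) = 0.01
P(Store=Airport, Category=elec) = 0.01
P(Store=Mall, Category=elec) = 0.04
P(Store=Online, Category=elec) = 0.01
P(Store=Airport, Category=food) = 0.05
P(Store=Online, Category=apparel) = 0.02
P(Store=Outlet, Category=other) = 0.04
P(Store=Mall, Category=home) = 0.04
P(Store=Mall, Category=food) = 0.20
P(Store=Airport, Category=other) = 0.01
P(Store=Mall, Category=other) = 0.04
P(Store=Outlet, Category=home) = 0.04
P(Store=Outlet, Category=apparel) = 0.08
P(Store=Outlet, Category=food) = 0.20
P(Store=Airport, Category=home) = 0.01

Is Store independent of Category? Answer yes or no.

yes

Every cell satisfies P(Store,Category) = P(Store)·P(Category). For instance P(Store=Airport) = 0.10, P(Category=home) = 0.10, and 0.10×0.10 = 0.01 matches the joint entry. So Store and Category are independent.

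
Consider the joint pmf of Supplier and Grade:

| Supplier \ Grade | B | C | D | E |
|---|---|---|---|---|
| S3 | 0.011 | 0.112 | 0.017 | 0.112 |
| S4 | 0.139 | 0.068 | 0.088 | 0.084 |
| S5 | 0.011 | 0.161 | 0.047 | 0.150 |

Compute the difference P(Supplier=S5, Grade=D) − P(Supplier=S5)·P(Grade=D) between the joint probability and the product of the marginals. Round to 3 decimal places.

-0.009

P(Supplier=S5) = 0.011 + 0.161 + 0.047 + 0.150 = 0.369.
P(Grade=D) = 0.017 + 0.088 + 0.047 = 0.152.
P(Supplier=S5, Grade=D) − P(Supplier=S5)P(Grade=D) = 0.047 − 0.369×0.152 = -0.009.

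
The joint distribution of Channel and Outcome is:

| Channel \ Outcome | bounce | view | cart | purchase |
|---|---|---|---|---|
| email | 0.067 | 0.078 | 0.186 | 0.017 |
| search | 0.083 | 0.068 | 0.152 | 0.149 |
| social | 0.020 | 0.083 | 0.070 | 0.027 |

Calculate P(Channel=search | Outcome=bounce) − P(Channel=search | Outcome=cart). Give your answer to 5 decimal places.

P(Outcome=bounce) = 0.067 + 0.083 + 0.020 = 0.170; P(Channel=search | Outcome=bounce) = 0.083/0.170 = 0.488235.
P(Outcome=cart) = 0.186 + 0.152 + 0.070 = 0.408; P(Channel=search | Outcome=cart) = 0.152/0.408 = 0.372549.
Difference = 0.11569.

0.11569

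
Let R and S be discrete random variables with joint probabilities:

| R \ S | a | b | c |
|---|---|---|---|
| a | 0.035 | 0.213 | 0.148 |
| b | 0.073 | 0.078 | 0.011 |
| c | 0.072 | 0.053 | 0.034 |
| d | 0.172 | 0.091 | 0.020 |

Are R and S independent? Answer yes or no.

no

P(R=a) = 0.396 and P(S=a) = 0.352, so their product is 0.13939, but P(R=a, S=a) = 0.035. Since these differ, R and S are not independent.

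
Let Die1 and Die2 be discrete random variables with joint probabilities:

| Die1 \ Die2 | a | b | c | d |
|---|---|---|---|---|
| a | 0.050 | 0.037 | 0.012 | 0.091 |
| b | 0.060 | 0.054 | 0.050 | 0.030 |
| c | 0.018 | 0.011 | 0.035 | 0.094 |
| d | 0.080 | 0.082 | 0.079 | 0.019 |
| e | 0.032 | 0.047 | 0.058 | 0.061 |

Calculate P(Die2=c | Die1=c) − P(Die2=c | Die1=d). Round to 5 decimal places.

-0.08233

P(Die1=c) = 0.018 + 0.011 + 0.035 + 0.094 = 0.158; P(Die2=c | Die1=c) = 0.035/0.158 = 0.221519.
P(Die1=d) = 0.080 + 0.082 + 0.079 + 0.019 = 0.260; P(Die2=c | Die1=d) = 0.079/0.260 = 0.303846.
Difference = -0.08233.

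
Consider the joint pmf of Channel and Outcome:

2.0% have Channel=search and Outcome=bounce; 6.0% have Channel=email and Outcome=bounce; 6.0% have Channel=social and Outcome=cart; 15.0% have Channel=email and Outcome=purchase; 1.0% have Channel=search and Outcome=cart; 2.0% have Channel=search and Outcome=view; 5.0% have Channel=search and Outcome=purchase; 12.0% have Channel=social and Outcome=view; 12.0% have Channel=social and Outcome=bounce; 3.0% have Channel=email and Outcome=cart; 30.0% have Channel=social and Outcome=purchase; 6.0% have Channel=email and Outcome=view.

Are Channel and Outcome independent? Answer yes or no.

Every cell satisfies P(Channel,Outcome) = P(Channel)·P(Outcome). For instance P(Channel=search) = 0.100, P(Outcome=view) = 0.200, and 0.100×0.200 = 0.020 matches the joint entry. So Channel and Outcome are independent.

yes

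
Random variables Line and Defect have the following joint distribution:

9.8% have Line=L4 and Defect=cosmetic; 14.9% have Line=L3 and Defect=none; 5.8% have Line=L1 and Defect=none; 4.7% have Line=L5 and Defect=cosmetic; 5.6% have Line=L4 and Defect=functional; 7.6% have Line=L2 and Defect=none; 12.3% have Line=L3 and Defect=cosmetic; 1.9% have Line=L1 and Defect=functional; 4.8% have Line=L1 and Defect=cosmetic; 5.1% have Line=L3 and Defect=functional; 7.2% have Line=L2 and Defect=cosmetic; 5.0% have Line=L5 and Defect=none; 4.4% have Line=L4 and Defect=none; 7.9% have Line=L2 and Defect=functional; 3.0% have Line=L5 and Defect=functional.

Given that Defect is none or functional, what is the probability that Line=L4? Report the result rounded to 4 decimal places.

P(Defect=none) = 0.058 + 0.076 + 0.149 + 0.044 + 0.050 = 0.377.
P(Defect=functional) = 0.019 + 0.079 + 0.051 + 0.056 + 0.030 = 0.235.
P(Defect ∈ {none, functional}) = 0.377 + 0.235 = 0.612; P(Line=L4, Defect ∈ {none, functional}) = 0.044 + 0.056 = 0.100.
P(Line=L4 | Defect ∈ {none, functional}) = 0.100/0.612 = 0.1634.

0.1634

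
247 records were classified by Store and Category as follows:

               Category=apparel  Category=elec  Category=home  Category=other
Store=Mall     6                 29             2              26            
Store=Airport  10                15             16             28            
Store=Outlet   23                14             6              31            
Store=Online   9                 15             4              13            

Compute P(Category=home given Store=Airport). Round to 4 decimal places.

Total with Store=Airport: 10 + 15 + 16 + 28 = 69.
P(Category=home | Store=Airport) = 16/69 = 0.2319.

0.2319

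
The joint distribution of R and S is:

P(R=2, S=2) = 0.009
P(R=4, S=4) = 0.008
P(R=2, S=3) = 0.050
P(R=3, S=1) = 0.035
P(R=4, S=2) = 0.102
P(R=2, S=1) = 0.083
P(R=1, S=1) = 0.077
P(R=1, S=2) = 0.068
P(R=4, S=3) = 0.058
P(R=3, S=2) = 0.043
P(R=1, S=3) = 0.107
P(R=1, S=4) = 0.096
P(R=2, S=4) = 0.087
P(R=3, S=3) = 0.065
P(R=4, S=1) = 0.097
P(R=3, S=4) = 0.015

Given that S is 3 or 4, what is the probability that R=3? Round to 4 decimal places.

P(S=3) = 0.107 + 0.050 + 0.065 + 0.058 = 0.280.
P(S=4) = 0.096 + 0.087 + 0.015 + 0.008 = 0.206.
P(S ∈ {3, 4}) = 0.280 + 0.206 = 0.486; P(R=3, S ∈ {3, 4}) = 0.065 + 0.015 = 0.080.
P(R=3 | S ∈ {3, 4}) = 0.080/0.486 = 0.1646.

0.1646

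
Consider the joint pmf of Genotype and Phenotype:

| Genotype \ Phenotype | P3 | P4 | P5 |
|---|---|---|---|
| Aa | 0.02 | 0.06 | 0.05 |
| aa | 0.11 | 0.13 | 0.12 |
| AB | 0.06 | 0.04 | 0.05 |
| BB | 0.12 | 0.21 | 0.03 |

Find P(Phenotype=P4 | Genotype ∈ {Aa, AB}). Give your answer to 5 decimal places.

0.35714

P(Genotype=Aa) = 0.02 + 0.06 + 0.05 = 0.13.
P(Genotype=AB) = 0.06 + 0.04 + 0.05 = 0.15.
P(Genotype ∈ {Aa, AB}) = 0.13 + 0.15 = 0.28; P(Phenotype=P4, Genotype ∈ {Aa, AB}) = 0.06 + 0.04 = 0.10.
P(Phenotype=P4 | Genotype ∈ {Aa, AB}) = 0.10/0.28 = 0.35714.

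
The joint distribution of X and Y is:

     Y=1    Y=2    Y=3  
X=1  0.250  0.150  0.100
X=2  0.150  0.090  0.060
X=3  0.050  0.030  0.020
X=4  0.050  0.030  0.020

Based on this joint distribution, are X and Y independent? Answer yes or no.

Every cell satisfies P(X,Y) = P(X)·P(Y). For instance P(X=3) = 0.100, P(Y=3) = 0.200, and 0.100×0.200 = 0.020 matches the joint entry. So X and Y are independent.

yes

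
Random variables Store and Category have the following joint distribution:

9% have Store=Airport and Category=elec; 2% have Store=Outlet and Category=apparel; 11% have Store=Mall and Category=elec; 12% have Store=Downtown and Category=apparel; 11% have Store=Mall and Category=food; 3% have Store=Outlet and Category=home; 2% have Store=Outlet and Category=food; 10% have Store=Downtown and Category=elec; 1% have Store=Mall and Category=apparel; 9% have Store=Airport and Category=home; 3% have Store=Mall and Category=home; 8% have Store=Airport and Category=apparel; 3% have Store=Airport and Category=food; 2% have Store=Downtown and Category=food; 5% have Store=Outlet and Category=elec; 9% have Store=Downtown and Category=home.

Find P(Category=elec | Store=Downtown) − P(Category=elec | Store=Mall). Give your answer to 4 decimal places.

P(Store=Downtown) = 0.02 + 0.12 + 0.10 + 0.09 = 0.33; P(Category=elec | Store=Downtown) = 0.10/0.33 = 0.30303.
P(Store=Mall) = 0.11 + 0.01 + 0.11 + 0.03 = 0.26; P(Category=elec | Store=Mall) = 0.11/0.26 = 0.42308.
Difference = -0.1200.

-0.1200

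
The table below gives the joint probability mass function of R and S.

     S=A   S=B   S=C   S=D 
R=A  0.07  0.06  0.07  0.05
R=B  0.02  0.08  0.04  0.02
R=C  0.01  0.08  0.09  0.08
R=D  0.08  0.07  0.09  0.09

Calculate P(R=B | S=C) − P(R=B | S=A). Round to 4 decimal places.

0.0268

P(S=C) = 0.07 + 0.04 + 0.09 + 0.09 = 0.29; P(R=B | S=C) = 0.04/0.29 = 0.13793.
P(S=A) = 0.07 + 0.02 + 0.01 + 0.08 = 0.18; P(R=B | S=A) = 0.02/0.18 = 0.11111.
Difference = 0.0268.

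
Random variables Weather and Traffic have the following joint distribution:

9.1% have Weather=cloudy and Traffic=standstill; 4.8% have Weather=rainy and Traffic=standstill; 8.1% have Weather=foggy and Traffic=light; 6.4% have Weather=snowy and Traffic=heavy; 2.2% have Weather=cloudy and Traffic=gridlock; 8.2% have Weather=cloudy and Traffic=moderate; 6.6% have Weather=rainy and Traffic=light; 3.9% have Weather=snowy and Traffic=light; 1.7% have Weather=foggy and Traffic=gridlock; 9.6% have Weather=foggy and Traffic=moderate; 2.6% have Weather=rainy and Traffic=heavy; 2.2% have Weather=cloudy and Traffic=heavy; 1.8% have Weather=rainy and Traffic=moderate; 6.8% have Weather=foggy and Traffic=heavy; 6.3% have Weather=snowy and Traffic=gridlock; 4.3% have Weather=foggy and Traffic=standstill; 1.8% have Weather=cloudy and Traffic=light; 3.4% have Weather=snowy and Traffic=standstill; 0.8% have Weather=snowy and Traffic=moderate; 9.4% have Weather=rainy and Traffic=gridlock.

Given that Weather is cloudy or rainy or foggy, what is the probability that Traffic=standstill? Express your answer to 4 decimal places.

P(Weather=cloudy) = 0.018 + 0.082 + 0.022 + 0.022 + 0.091 = 0.235.
P(Weather=rainy) = 0.066 + 0.018 + 0.026 + 0.094 + 0.048 = 0.252.
P(Weather=foggy) = 0.081 + 0.096 + 0.068 + 0.017 + 0.043 = 0.305.
P(Weather ∈ {cloudy, rainy, foggy}) = 0.235 + 0.252 + 0.305 = 0.792; P(Traffic=standstill, Weather ∈ {cloudy, rainy, foggy}) = 0.091 + 0.048 + 0.043 = 0.182.
P(Traffic=standstill | Weather ∈ {cloudy, rainy, foggy}) = 0.182/0.792 = 0.2298.

0.2298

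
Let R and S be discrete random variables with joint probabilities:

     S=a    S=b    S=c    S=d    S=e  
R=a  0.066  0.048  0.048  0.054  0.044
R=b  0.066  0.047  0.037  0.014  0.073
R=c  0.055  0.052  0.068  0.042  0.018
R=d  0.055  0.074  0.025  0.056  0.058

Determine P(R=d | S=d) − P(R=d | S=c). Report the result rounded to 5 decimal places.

P(S=d) = 0.054 + 0.014 + 0.042 + 0.056 = 0.166; P(R=d | S=d) = 0.056/0.166 = 0.337349.
P(S=c) = 0.048 + 0.037 + 0.068 + 0.025 = 0.178; P(R=d | S=c) = 0.025/0.178 = 0.140449.
Difference = 0.19690.

0.19690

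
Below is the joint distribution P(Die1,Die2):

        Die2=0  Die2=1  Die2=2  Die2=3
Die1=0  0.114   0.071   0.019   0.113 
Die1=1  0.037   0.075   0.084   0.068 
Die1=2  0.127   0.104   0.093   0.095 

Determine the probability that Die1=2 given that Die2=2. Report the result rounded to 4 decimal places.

0.4745

P(Die2=2) = 0.019 + 0.084 + 0.093 = 0.196.
P(Die1=2 | Die2=2) = 0.093/0.196 = 0.4745.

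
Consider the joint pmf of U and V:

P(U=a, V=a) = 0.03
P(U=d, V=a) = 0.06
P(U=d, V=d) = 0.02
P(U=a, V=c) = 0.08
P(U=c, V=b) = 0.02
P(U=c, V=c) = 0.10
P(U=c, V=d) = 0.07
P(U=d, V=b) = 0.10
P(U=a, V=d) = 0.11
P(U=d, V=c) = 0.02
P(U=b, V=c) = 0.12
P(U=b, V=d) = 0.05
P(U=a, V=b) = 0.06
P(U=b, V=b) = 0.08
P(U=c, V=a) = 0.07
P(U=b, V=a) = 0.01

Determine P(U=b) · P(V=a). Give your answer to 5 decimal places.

P(U=b) = 0.01 + 0.08 + 0.12 + 0.05 = 0.26.
P(V=a) = 0.03 + 0.01 + 0.07 + 0.06 = 0.17.
Product: 0.26 × 0.17 = 0.04420.

0.04420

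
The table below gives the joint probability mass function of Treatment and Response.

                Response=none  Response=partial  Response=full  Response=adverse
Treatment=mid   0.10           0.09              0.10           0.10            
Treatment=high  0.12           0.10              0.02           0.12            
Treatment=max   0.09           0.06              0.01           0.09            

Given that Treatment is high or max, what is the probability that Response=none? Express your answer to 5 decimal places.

P(Treatment=high) = 0.12 + 0.10 + 0.02 + 0.12 = 0.36.
P(Treatment=max) = 0.09 + 0.06 + 0.01 + 0.09 = 0.25.
P(Treatment ∈ {high, max}) = 0.36 + 0.25 = 0.61; P(Response=none, Treatment ∈ {high, max}) = 0.12 + 0.09 = 0.21.
P(Response=none | Treatment ∈ {high, max}) = 0.21/0.61 = 0.34426.

0.34426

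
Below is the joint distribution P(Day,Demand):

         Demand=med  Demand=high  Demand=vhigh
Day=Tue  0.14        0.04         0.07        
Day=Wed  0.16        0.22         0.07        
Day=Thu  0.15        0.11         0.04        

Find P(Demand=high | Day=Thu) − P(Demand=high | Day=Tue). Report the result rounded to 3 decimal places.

P(Day=Thu) = 0.15 + 0.11 + 0.04 = 0.30; P(Demand=high | Day=Thu) = 0.11/0.30 = 0.3667.
P(Day=Tue) = 0.14 + 0.04 + 0.07 = 0.25; P(Demand=high | Day=Tue) = 0.04/0.25 = 0.1600.
Difference = 0.207.

0.207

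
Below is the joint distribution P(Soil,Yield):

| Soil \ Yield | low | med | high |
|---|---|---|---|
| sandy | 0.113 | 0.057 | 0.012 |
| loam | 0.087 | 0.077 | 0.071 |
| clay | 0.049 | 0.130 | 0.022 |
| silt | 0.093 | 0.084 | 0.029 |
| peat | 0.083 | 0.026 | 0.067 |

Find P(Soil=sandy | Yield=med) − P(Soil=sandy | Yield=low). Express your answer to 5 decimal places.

P(Yield=med) = 0.057 + 0.077 + 0.130 + 0.084 + 0.026 = 0.374; P(Soil=sandy | Yield=med) = 0.057/0.374 = 0.152406.
P(Yield=low) = 0.113 + 0.087 + 0.049 + 0.093 + 0.083 = 0.425; P(Soil=sandy | Yield=low) = 0.113/0.425 = 0.265882.
Difference = -0.11348.

-0.11348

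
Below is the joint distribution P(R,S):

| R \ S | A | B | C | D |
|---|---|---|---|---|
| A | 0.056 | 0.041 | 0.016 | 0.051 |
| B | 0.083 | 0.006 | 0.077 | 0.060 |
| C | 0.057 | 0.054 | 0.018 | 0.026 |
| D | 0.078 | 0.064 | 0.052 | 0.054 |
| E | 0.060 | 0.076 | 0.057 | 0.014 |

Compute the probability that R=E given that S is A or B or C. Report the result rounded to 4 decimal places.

P(S=A) = 0.056 + 0.083 + 0.057 + 0.078 + 0.060 = 0.334.
P(S=B) = 0.041 + 0.006 + 0.054 + 0.064 + 0.076 = 0.241.
P(S=C) = 0.016 + 0.077 + 0.018 + 0.052 + 0.057 = 0.220.
P(S ∈ {A, B, C}) = 0.334 + 0.241 + 0.220 = 0.795; P(R=E, S ∈ {A, B, C}) = 0.060 + 0.076 + 0.057 = 0.193.
P(R=E | S ∈ {A, B, C}) = 0.193/0.795 = 0.2428.

0.2428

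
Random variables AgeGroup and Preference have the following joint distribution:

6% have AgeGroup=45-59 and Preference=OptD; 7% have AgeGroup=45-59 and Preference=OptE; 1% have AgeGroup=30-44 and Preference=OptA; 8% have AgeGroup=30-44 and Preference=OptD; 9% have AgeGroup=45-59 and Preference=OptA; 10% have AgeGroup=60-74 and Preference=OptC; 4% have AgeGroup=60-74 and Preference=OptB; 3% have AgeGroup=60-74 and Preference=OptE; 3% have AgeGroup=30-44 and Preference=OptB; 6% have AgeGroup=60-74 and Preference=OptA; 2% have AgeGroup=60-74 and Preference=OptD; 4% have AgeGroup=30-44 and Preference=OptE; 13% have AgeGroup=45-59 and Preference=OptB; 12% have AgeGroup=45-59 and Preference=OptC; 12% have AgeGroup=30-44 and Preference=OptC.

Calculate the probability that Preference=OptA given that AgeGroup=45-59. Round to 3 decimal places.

0.191

P(AgeGroup=45-59) = 0.09 + 0.13 + 0.12 + 0.06 + 0.07 = 0.47.
P(Preference=OptA | AgeGroup=45-59) = 0.09/0.47 = 0.191.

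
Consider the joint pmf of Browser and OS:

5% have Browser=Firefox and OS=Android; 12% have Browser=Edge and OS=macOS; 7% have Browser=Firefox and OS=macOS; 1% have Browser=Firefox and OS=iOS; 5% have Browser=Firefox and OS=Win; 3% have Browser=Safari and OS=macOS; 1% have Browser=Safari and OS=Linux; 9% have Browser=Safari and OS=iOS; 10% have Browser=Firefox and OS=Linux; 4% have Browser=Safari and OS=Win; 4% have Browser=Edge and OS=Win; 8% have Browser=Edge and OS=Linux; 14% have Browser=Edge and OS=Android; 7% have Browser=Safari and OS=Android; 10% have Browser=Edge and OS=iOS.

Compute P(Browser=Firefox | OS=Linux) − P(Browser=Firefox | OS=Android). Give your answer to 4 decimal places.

0.3340

P(OS=Linux) = 0.10 + 0.01 + 0.08 = 0.19; P(Browser=Firefox | OS=Linux) = 0.10/0.19 = 0.52632.
P(OS=Android) = 0.05 + 0.07 + 0.14 = 0.26; P(Browser=Firefox | OS=Android) = 0.05/0.26 = 0.19231.
Difference = 0.3340.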